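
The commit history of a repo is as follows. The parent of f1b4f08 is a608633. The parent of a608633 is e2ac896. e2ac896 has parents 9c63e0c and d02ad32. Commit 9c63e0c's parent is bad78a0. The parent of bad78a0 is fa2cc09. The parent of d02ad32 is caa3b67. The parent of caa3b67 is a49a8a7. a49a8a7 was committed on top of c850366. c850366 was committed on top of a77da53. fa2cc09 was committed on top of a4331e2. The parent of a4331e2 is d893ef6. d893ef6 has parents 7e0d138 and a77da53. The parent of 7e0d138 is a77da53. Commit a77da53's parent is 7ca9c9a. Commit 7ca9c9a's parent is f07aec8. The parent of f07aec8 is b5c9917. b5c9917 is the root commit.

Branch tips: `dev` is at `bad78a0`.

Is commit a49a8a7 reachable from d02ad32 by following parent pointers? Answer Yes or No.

Yes

Ancestors of d02ad32 (commits reachable by following parents): {7ca9c9a, a49a8a7, a77da53, b5c9917, c850366, caa3b67, d02ad32, f07aec8}.
a49a8a7 is in that set, so it is an ancestor of d02ad32.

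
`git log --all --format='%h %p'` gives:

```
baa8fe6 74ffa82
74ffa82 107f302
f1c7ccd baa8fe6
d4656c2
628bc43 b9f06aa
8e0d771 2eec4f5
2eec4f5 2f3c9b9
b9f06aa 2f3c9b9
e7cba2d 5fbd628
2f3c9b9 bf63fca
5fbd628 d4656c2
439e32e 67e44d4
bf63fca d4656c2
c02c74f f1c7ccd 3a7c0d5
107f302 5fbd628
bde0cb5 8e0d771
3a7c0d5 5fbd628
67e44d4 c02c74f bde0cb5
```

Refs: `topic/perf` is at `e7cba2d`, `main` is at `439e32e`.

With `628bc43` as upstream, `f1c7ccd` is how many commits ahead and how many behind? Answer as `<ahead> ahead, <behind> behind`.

Reachable from f1c7ccd: {107f302, 5fbd628, 74ffa82, baa8fe6, d4656c2, f1c7ccd}.
Reachable from 628bc43: {2f3c9b9, 628bc43, b9f06aa, bf63fca, d4656c2}.
Only in f1c7ccd's history (ahead): {107f302, 5fbd628, 74ffa82, baa8fe6, f1c7ccd} — 5.
Only in 628bc43's history (behind): {2f3c9b9, 628bc43, b9f06aa, bf63fca} — 4.

5 ahead, 4 behind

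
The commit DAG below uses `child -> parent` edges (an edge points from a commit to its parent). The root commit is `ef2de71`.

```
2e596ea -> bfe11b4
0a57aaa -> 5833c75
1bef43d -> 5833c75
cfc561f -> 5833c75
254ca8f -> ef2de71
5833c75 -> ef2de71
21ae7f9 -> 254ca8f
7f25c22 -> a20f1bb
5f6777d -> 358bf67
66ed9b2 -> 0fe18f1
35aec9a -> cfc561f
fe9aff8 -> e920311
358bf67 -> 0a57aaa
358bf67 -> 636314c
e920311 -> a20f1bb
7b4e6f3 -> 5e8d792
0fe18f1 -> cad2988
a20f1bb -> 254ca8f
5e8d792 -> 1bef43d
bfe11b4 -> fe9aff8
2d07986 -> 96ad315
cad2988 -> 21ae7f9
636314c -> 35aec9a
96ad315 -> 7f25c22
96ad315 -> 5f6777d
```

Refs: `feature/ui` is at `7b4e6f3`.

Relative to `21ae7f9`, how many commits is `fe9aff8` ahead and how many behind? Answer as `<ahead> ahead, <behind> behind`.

Reachable from fe9aff8: {254ca8f, a20f1bb, e920311, ef2de71, fe9aff8}.
Reachable from 21ae7f9: {21ae7f9, 254ca8f, ef2de71}.
Only in fe9aff8's history (ahead): {a20f1bb, e920311, fe9aff8} — 3.
Only in 21ae7f9's history (behind): {21ae7f9} — 1.

3 ahead, 1 behind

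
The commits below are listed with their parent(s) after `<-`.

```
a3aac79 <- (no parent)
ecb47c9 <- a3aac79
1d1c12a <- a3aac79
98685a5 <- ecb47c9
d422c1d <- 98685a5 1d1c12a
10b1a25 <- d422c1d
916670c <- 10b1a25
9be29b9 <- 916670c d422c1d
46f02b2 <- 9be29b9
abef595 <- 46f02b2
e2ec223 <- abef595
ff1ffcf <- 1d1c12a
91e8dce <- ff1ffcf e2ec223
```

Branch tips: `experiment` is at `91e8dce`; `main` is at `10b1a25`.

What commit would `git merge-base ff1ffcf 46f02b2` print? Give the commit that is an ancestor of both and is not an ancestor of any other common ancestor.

1d1c12a

Ancestors of ff1ffcf: {1d1c12a, a3aac79, ff1ffcf}.
Ancestors of 46f02b2: {10b1a25, 1d1c12a, 46f02b2, 916670c, 98685a5, 9be29b9, a3aac79, d422c1d, ecb47c9}.
Common ancestors: {1d1c12a, a3aac79}.
Among these, 1d1c12a is not an ancestor of any other common ancestor — it is the merge base.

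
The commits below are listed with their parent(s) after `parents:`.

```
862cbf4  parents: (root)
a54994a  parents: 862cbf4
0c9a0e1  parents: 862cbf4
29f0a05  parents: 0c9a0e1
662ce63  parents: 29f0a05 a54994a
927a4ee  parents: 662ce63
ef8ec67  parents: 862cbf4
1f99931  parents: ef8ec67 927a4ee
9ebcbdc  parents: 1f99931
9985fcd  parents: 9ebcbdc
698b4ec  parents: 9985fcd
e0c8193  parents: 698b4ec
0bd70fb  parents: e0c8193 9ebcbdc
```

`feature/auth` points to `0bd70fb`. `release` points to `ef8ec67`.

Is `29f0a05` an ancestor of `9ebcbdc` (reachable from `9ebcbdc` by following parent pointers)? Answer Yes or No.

Ancestors of 9ebcbdc (commits reachable by following parents): {0c9a0e1, 1f99931, 29f0a05, 662ce63, 862cbf4, 927a4ee, 9ebcbdc, a54994a, ef8ec67}.
29f0a05 is in that set, so it is an ancestor of 9ebcbdc.

Yes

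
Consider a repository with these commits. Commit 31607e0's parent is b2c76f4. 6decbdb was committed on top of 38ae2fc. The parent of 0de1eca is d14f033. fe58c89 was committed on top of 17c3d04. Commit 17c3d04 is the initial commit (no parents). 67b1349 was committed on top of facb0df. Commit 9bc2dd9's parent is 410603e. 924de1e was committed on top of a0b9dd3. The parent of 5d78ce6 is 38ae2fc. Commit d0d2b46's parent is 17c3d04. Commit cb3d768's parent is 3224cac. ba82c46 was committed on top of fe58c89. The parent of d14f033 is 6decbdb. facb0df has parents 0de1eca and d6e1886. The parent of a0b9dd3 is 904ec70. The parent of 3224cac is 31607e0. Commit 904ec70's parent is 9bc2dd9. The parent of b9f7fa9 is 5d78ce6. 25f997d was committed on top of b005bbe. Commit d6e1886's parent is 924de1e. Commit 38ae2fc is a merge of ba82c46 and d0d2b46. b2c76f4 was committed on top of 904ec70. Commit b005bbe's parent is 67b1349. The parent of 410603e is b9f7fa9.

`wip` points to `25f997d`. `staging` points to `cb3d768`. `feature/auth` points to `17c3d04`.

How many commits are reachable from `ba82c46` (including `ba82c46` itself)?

3

Walking parent pointers from ba82c46: reachable set = {17c3d04, ba82c46, fe58c89}.
That is 3 commits.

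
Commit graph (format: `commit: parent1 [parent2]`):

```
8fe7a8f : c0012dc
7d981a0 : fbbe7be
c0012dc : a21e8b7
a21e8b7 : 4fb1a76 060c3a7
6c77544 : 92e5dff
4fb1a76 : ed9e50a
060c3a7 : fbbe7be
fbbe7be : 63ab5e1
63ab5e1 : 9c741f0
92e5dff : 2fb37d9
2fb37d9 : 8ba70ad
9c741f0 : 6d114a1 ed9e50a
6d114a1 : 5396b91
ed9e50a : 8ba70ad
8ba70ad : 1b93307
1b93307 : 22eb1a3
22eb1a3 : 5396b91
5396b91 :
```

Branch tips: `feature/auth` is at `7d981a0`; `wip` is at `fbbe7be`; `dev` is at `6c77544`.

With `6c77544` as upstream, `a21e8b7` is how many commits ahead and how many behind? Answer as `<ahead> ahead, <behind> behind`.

Reachable from a21e8b7: {060c3a7, 1b93307, 22eb1a3, 4fb1a76, 5396b91, 63ab5e1, 6d114a1, 8ba70ad, 9c741f0, a21e8b7, ed9e50a, fbbe7be}.
Reachable from 6c77544: {1b93307, 22eb1a3, 2fb37d9, 5396b91, 6c77544, 8ba70ad, 92e5dff}.
Only in a21e8b7's history (ahead): {060c3a7, 4fb1a76, 63ab5e1, 6d114a1, 9c741f0, a21e8b7, ed9e50a, fbbe7be} — 8.
Only in 6c77544's history (behind): {2fb37d9, 6c77544, 92e5dff} — 3.

8 ahead, 3 behind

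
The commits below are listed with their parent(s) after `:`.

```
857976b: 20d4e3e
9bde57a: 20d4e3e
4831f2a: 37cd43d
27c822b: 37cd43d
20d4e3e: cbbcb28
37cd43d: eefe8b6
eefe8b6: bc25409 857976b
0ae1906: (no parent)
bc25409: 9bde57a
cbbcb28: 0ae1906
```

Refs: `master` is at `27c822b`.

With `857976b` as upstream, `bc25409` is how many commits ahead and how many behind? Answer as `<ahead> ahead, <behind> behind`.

2 ahead, 1 behind

Reachable from bc25409: {0ae1906, 20d4e3e, 9bde57a, bc25409, cbbcb28}.
Reachable from 857976b: {0ae1906, 20d4e3e, 857976b, cbbcb28}.
Only in bc25409's history (ahead): {9bde57a, bc25409} — 2.
Only in 857976b's history (behind): {857976b} — 1.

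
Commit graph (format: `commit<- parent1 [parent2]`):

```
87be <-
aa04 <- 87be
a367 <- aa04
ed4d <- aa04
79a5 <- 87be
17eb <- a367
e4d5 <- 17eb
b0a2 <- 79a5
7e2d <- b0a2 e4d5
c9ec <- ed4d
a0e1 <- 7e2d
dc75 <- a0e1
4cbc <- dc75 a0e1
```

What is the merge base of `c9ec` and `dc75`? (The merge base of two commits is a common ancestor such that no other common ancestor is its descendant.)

Ancestors of c9ec: {87be, aa04, c9ec, ed4d}.
Ancestors of dc75: {17eb, 79a5, 7e2d, 87be, a0e1, a367, aa04, b0a2, dc75, e4d5}.
Common ancestors: {87be, aa04}.
Among these, aa04 is not an ancestor of any other common ancestor — it is the merge base.

aa04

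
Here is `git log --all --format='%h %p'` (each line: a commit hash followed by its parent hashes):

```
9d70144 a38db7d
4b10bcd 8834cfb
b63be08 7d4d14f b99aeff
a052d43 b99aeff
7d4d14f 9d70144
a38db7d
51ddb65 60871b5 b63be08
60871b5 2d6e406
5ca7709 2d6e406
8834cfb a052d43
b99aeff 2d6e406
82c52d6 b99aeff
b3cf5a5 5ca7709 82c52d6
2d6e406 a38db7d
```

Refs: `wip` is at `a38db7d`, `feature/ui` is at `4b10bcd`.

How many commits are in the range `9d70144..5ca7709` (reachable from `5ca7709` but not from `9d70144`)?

Reachable from 5ca7709: {2d6e406, 5ca7709, a38db7d}.
Reachable from 9d70144: {9d70144, a38db7d}.
In 5ca7709's history but not 9d70144's: {2d6e406, 5ca7709} — 2 commits.

2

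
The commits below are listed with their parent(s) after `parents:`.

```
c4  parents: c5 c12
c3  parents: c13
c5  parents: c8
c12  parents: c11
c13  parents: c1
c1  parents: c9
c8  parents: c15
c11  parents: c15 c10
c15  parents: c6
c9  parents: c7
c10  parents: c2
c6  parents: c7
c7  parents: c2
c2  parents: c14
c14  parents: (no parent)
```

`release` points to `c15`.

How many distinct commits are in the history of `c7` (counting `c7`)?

Walking parent pointers from c7: reachable set = {c14, c2, c7}.
That is 3 commits.

3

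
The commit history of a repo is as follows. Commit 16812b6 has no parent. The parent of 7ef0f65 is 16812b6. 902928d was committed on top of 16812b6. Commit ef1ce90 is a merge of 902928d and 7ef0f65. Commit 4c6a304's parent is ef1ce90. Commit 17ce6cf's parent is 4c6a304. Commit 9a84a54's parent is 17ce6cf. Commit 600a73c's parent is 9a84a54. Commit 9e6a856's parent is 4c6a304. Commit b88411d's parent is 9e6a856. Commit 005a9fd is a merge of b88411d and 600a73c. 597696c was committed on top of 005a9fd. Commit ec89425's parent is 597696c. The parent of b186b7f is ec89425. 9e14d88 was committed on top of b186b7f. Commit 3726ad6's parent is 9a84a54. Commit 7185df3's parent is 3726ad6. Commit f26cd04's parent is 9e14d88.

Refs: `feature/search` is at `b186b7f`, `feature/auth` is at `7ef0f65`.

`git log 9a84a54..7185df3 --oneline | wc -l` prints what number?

Reachable from 7185df3: {16812b6, 17ce6cf, 3726ad6, 4c6a304, 7185df3, 7ef0f65, 902928d, 9a84a54, ef1ce90}.
Reachable from 9a84a54: {16812b6, 17ce6cf, 4c6a304, 7ef0f65, 902928d, 9a84a54, ef1ce90}.
In 7185df3's history but not 9a84a54's: {3726ad6, 7185df3} — 2 commits.

2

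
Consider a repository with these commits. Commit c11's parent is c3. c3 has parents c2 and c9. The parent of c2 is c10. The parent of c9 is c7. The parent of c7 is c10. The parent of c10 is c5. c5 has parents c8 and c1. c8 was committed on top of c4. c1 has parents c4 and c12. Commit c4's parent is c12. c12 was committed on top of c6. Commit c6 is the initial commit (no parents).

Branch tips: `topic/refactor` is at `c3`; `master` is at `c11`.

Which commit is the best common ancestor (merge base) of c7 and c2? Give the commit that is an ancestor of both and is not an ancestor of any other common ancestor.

Ancestors of c7: {c1, c10, c12, c4, c5, c6, c7, c8}.
Ancestors of c2: {c1, c10, c12, c2, c4, c5, c6, c8}.
Common ancestors: {c1, c10, c12, c4, c5, c6, c8}.
Among these, c10 is not an ancestor of any other common ancestor — it is the merge base.

c10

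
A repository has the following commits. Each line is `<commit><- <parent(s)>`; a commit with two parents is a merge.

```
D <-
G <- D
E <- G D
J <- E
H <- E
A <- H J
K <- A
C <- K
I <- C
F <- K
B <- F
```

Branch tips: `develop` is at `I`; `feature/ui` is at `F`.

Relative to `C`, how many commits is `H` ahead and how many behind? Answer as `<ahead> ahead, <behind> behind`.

Reachable from H: {D, E, G, H}.
Reachable from C: {A, C, D, E, G, H, J, K}.
Only in H's history (ahead): {} — 0.
Only in C's history (behind): {A, C, J, K} — 4.

0 ahead, 4 behind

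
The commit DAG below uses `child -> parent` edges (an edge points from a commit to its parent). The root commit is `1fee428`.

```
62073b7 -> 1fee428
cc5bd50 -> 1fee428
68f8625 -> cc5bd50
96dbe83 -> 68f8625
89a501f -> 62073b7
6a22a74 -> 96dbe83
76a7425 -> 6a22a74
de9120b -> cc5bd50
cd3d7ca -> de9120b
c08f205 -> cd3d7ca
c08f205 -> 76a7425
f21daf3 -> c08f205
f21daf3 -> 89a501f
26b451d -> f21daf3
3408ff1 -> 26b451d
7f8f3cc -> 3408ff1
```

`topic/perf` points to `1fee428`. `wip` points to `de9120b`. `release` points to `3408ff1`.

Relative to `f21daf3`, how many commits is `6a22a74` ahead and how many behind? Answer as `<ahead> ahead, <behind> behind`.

0 ahead, 7 behind

Reachable from 6a22a74: {1fee428, 68f8625, 6a22a74, 96dbe83, cc5bd50}.
Reachable from f21daf3: {1fee428, 62073b7, 68f8625, 6a22a74, 76a7425, 89a501f, 96dbe83, c08f205, cc5bd50, cd3d7ca, de9120b, f21daf3}.
Only in 6a22a74's history (ahead): {} — 0.
Only in f21daf3's history (behind): {62073b7, 76a7425, 89a501f, c08f205, cd3d7ca, de9120b, f21daf3} — 7.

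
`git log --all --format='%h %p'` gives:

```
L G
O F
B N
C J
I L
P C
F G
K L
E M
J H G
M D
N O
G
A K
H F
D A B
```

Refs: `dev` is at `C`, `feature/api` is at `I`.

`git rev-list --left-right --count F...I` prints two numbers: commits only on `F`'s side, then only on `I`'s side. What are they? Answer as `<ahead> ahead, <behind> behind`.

1 ahead, 2 behind

Reachable from F: {F, G}.
Reachable from I: {G, I, L}.
Only in F's history (ahead): {F} — 1.
Only in I's history (behind): {I, L} — 2.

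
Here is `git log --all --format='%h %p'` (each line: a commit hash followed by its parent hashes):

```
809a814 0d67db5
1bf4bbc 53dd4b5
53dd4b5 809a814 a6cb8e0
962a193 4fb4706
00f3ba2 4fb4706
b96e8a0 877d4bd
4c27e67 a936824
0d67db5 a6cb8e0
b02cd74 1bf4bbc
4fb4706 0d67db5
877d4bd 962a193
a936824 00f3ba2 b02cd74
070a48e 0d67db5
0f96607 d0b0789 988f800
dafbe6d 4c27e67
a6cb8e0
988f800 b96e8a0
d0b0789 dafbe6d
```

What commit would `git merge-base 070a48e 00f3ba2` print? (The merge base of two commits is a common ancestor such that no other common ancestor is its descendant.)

Ancestors of 070a48e: {070a48e, 0d67db5, a6cb8e0}.
Ancestors of 00f3ba2: {00f3ba2, 0d67db5, 4fb4706, a6cb8e0}.
Common ancestors: {0d67db5, a6cb8e0}.
Among these, 0d67db5 is not an ancestor of any other common ancestor — it is the merge base.

0d67db5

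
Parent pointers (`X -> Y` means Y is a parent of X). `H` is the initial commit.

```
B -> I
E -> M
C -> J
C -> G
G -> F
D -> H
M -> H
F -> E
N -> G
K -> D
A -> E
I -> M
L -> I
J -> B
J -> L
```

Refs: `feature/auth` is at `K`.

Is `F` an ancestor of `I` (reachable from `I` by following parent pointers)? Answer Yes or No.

Ancestors of I: {H, I, M}.
F is not in that set, so it is not an ancestor of I.

No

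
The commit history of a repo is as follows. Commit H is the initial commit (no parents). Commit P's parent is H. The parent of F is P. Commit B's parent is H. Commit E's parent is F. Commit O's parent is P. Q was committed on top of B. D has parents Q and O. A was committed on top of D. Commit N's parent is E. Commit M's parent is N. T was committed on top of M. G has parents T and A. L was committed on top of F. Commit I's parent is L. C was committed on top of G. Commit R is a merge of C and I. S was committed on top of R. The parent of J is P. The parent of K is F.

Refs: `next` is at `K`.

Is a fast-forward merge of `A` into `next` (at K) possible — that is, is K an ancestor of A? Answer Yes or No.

A fast-forward from K to A is possible iff K is an ancestor of A.
Ancestors of A: {A, B, D, H, O, P, Q}.
K is not among them, so fast-forward is not possible.

No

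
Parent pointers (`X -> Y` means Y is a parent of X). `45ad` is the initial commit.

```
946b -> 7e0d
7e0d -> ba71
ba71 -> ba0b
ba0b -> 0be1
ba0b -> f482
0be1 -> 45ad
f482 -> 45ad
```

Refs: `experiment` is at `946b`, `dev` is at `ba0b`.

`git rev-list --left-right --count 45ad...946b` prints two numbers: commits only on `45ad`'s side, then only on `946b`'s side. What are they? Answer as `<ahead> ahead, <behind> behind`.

Reachable from 45ad: {45ad}.
Reachable from 946b: {0be1, 45ad, 7e0d, 946b, ba0b, ba71, f482}.
Only in 45ad's history (ahead): {} — 0.
Only in 946b's history (behind): {0be1, 7e0d, 946b, ba0b, ba71, f482} — 6.

0 ahead, 6 behind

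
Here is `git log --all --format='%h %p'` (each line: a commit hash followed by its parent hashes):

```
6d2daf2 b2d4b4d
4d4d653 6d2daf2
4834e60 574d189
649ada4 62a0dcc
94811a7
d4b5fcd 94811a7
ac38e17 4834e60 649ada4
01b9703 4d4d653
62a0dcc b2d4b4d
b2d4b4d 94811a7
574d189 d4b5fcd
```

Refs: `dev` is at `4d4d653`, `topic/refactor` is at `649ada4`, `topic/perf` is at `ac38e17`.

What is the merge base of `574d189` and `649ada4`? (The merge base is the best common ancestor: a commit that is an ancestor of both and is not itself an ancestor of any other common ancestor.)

Ancestors of 574d189: {574d189, 94811a7, d4b5fcd}.
Ancestors of 649ada4: {62a0dcc, 649ada4, 94811a7, b2d4b4d}.
Common ancestors: {94811a7}.
The only common ancestor is 94811a7, so it is the merge base.

94811a7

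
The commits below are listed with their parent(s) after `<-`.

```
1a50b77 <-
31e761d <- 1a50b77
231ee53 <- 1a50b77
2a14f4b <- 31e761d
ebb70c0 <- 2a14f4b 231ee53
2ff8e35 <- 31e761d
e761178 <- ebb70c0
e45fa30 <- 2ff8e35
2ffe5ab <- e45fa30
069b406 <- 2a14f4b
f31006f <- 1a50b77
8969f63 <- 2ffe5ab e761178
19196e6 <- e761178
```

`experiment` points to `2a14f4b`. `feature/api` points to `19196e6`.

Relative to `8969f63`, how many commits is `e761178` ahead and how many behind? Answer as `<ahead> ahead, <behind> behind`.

0 ahead, 4 behind

Reachable from e761178: {1a50b77, 231ee53, 2a14f4b, 31e761d, e761178, ebb70c0}.
Reachable from 8969f63: {1a50b77, 231ee53, 2a14f4b, 2ff8e35, 2ffe5ab, 31e761d, 8969f63, e45fa30, e761178, ebb70c0}.
Only in e761178's history (ahead): {} — 0.
Only in 8969f63's history (behind): {2ff8e35, 2ffe5ab, 8969f63, e45fa30} — 4.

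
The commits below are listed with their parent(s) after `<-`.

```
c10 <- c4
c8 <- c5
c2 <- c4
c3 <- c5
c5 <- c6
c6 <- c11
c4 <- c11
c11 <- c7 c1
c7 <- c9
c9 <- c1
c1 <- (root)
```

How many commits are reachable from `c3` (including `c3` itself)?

7

Walking parent pointers from c3: reachable set = {c1, c11, c3, c5, c6, c7, c9}.
That is 7 commits.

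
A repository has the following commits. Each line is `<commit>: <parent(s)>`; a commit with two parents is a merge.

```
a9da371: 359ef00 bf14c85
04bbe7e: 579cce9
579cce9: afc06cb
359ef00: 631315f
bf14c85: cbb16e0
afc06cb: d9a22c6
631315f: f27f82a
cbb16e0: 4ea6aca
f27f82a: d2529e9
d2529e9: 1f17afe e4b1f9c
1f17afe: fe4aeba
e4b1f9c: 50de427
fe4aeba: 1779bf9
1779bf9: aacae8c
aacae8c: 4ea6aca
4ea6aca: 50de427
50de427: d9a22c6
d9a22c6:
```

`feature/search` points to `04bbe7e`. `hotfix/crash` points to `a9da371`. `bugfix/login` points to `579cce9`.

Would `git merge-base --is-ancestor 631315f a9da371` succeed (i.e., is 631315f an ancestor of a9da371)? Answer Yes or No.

Yes

Ancestors of a9da371 (commits reachable by following parents): {1779bf9, 1f17afe, 359ef00, 4ea6aca, 50de427, 631315f, a9da371, aacae8c, bf14c85, cbb16e0, d2529e9, d9a22c6, e4b1f9c, f27f82a, fe4aeba}.
631315f is in that set, so it is an ancestor of a9da371.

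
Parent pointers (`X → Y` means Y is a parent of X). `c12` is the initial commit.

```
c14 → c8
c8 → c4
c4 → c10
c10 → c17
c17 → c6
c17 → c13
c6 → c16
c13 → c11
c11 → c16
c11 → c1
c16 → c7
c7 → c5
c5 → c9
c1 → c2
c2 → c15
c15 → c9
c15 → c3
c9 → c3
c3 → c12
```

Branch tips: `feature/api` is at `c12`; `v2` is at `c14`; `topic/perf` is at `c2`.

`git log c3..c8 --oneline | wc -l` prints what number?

Reachable from c8: {c1, c10, c11, c12, c13, c15, c16, c17, c2, c3, c4, c5, c6, c7, c8, c9}.
Reachable from c3: {c12, c3}.
In c8's history but not c3's: {c1, c10, c11, c13, c15, c16, c17, c2, c4, c5, c6, c7, c8, c9} — 14 commits.

14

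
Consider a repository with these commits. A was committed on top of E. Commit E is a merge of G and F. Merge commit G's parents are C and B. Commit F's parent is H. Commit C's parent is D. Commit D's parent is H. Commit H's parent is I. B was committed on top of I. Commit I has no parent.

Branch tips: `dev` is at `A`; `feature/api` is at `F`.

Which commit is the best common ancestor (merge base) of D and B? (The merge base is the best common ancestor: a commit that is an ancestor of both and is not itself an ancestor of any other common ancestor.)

Ancestors of D: {D, H, I}.
Ancestors of B: {B, I}.
Common ancestors: {I}.
The only common ancestor is I, so it is the merge base.

I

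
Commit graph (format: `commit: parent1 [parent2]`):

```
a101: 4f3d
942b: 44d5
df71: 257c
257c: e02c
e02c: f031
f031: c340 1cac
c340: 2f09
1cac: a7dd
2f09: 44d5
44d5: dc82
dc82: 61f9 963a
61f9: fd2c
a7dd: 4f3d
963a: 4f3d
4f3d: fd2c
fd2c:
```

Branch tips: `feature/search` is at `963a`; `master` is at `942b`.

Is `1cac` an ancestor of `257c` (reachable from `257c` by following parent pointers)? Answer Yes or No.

Yes

Ancestors of 257c (commits reachable by following parents): {1cac, 257c, 2f09, 44d5, 4f3d, 61f9, 963a, a7dd, c340, dc82, e02c, f031, fd2c}.
1cac is in that set, so it is an ancestor of 257c.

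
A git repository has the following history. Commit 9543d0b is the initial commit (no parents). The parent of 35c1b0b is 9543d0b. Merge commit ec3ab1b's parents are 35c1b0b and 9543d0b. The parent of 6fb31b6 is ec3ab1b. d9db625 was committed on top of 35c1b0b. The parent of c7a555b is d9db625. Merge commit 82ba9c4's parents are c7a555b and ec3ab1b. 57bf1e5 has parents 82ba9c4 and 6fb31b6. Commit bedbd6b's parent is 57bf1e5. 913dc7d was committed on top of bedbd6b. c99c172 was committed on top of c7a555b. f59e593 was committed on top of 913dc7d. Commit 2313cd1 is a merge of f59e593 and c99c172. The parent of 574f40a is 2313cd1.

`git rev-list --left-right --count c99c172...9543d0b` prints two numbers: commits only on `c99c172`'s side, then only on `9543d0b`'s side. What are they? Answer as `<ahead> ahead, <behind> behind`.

Reachable from c99c172: {35c1b0b, 9543d0b, c7a555b, c99c172, d9db625}.
Reachable from 9543d0b: {9543d0b}.
Only in c99c172's history (ahead): {35c1b0b, c7a555b, c99c172, d9db625} — 4.
Only in 9543d0b's history (behind): {} — 0.

4 ahead, 0 behind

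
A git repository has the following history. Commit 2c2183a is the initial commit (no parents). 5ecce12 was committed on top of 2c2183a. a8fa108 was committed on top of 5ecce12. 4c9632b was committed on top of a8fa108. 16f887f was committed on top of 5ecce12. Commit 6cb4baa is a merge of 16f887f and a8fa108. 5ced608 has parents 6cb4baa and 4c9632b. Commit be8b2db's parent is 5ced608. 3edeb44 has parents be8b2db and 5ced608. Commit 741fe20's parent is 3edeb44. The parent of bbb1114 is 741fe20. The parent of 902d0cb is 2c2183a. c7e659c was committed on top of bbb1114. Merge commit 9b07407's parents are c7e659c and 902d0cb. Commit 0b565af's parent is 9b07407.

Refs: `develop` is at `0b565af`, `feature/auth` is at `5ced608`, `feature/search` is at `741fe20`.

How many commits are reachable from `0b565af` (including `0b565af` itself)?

15

Walking parent pointers from 0b565af: reachable set = {0b565af, 16f887f, 2c2183a, 3edeb44, 4c9632b, 5ced608, 5ecce12, 6cb4baa, 741fe20, 902d0cb, 9b07407, a8fa108, bbb1114, be8b2db, c7e659c}.
That is 15 commits.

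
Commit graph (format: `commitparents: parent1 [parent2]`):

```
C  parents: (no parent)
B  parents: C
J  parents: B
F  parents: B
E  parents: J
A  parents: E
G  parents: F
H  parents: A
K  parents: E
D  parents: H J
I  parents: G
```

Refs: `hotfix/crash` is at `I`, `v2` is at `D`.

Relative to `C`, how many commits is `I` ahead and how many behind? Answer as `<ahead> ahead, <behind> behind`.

Reachable from I: {B, C, F, G, I}.
Reachable from C: {C}.
Only in I's history (ahead): {B, F, G, I} — 4.
Only in C's history (behind): {} — 0.

4 ahead, 0 behind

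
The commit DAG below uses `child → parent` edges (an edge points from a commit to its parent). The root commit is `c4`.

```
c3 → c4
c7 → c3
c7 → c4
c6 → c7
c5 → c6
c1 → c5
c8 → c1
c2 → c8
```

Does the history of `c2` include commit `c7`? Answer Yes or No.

Yes

Ancestors of c2 (commits reachable by following parents): {c1, c2, c3, c4, c5, c6, c7, c8}.
c7 is in that set, so it is an ancestor of c2.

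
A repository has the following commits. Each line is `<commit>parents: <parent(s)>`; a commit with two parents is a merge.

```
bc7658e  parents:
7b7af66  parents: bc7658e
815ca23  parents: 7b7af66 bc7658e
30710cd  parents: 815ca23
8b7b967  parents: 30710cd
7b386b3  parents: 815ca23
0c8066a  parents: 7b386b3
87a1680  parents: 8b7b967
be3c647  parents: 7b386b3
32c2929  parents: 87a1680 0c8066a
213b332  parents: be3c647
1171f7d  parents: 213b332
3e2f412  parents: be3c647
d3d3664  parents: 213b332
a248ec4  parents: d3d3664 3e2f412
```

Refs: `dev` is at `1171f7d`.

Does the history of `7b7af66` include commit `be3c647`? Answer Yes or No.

Ancestors of 7b7af66: {7b7af66, bc7658e}.
be3c647 is not in that set, so it is not an ancestor of 7b7af66.

No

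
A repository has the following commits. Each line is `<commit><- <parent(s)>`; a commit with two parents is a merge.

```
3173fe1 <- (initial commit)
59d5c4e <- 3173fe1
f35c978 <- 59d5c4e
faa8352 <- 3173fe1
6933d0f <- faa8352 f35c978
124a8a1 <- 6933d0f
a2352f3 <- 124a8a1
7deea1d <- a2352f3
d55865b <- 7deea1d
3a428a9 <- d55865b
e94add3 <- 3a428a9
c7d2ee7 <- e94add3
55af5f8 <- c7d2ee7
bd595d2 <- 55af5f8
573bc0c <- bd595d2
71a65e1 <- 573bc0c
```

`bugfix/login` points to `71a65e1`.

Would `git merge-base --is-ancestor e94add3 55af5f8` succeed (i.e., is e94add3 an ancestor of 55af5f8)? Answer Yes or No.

Yes

Ancestors of 55af5f8 (commits reachable by following parents): {124a8a1, 3173fe1, 3a428a9, 55af5f8, 59d5c4e, 6933d0f, 7deea1d, a2352f3, c7d2ee7, d55865b, e94add3, f35c978, faa8352}.
e94add3 is in that set, so it is an ancestor of 55af5f8.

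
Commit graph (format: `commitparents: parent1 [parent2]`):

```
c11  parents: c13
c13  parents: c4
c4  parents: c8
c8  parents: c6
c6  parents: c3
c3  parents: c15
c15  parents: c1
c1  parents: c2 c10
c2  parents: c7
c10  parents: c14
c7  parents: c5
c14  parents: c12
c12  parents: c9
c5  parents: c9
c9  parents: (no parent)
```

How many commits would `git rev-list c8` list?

12

Walking parent pointers from c8: reachable set = {c1, c10, c12, c14, c15, c2, c3, c5, c6, c7, c8, c9}.
That is 12 commits.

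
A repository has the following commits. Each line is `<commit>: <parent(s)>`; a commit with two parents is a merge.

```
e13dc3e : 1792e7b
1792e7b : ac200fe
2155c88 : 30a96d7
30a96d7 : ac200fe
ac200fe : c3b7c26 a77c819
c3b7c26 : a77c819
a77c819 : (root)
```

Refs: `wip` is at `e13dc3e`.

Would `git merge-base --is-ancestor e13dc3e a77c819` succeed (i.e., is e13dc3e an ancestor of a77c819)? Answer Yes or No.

Ancestors of a77c819: {a77c819}.
e13dc3e is not in that set, so it is not an ancestor of a77c819.

No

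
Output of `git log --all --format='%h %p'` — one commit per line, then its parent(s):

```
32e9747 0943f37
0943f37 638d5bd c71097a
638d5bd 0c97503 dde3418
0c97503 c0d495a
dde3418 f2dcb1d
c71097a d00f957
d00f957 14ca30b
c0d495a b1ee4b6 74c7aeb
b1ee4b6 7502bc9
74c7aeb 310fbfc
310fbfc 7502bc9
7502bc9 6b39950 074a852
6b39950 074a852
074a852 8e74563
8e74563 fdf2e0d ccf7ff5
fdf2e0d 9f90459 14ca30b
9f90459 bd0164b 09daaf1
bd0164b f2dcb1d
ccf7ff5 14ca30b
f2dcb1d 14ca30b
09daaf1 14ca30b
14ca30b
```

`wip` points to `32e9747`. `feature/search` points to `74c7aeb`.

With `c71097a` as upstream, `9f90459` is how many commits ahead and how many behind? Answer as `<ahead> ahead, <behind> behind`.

4 ahead, 2 behind

Reachable from 9f90459: {09daaf1, 14ca30b, 9f90459, bd0164b, f2dcb1d}.
Reachable from c71097a: {14ca30b, c71097a, d00f957}.
Only in 9f90459's history (ahead): {09daaf1, 9f90459, bd0164b, f2dcb1d} — 4.
Only in c71097a's history (behind): {c71097a, d00f957} — 2.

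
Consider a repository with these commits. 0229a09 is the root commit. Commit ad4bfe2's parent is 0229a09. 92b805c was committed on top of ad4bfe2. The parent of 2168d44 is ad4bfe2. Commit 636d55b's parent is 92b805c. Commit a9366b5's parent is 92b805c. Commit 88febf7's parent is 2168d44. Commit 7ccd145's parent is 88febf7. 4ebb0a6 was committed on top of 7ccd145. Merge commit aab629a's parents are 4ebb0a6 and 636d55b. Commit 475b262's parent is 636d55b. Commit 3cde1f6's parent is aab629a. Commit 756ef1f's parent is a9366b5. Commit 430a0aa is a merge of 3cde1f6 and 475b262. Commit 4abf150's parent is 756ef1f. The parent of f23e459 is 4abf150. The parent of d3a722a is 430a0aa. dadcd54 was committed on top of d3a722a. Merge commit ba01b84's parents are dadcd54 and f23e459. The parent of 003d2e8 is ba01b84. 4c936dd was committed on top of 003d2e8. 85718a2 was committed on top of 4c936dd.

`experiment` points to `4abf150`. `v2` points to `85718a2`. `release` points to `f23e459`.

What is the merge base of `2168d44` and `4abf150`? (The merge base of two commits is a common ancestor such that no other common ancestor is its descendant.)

ad4bfe2

Ancestors of 2168d44: {0229a09, 2168d44, ad4bfe2}.
Ancestors of 4abf150: {0229a09, 4abf150, 756ef1f, 92b805c, a9366b5, ad4bfe2}.
Common ancestors: {0229a09, ad4bfe2}.
Among these, ad4bfe2 is not an ancestor of any other common ancestor — it is the merge base.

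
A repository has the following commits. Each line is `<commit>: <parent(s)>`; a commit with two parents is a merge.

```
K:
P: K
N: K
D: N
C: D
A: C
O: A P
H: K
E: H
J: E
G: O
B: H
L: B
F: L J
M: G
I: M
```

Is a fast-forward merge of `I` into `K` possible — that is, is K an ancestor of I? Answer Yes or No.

A fast-forward from K to I is possible iff K is an ancestor of I.
Ancestors of I: {A, C, D, G, I, K, M, N, O, P}.
K is among them, so fast-forward is possible.

Yes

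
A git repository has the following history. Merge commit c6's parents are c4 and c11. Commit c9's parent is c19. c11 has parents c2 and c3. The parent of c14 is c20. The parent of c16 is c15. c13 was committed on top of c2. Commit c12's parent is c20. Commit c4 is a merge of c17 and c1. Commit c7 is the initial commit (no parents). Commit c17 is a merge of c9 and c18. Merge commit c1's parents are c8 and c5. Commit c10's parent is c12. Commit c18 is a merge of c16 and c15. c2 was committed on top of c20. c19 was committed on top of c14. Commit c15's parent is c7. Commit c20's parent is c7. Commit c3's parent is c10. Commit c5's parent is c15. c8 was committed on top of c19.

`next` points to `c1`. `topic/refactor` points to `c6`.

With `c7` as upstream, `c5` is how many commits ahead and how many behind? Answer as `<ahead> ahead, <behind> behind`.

2 ahead, 0 behind

Reachable from c5: {c15, c5, c7}.
Reachable from c7: {c7}.
Only in c5's history (ahead): {c15, c5} — 2.
Only in c7's history (behind): {} — 0.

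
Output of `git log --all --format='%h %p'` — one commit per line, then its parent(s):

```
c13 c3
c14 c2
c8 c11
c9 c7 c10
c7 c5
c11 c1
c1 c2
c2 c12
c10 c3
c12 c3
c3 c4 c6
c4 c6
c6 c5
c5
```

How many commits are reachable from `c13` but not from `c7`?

Reachable from c13: {c13, c3, c4, c5, c6}.
Reachable from c7: {c5, c7}.
In c13's history but not c7's: {c13, c3, c4, c6} — 4 commits.

4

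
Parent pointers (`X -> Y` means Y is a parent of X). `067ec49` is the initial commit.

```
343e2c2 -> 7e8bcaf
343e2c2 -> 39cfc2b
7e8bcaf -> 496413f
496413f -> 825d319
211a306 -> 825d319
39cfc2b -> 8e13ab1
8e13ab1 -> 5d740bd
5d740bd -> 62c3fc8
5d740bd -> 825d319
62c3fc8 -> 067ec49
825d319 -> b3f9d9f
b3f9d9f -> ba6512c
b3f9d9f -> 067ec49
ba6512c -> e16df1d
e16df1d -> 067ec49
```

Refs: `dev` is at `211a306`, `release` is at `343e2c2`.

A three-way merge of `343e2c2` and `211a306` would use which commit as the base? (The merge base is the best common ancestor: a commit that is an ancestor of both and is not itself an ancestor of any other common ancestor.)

825d319

Ancestors of 343e2c2: {067ec49, 343e2c2, 39cfc2b, 496413f, 5d740bd, 62c3fc8, 7e8bcaf, 825d319, 8e13ab1, b3f9d9f, ba6512c, e16df1d}.
Ancestors of 211a306: {067ec49, 211a306, 825d319, b3f9d9f, ba6512c, e16df1d}.
Common ancestors: {067ec49, 825d319, b3f9d9f, ba6512c, e16df1d}.
Among these, 825d319 is not an ancestor of any other common ancestor — it is the merge base.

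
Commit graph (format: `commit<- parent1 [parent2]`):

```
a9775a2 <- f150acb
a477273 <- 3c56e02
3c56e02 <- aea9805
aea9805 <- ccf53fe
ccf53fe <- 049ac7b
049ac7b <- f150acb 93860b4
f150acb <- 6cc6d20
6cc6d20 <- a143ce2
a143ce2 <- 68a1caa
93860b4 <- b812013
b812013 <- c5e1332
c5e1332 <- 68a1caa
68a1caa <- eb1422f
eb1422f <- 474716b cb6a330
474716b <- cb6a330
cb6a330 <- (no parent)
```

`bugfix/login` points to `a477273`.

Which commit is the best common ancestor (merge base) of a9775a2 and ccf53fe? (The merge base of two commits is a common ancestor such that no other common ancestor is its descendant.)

f150acb

Ancestors of a9775a2: {474716b, 68a1caa, 6cc6d20, a143ce2, a9775a2, cb6a330, eb1422f, f150acb}.
Ancestors of ccf53fe: {049ac7b, 474716b, 68a1caa, 6cc6d20, 93860b4, a143ce2, b812013, c5e1332, cb6a330, ccf53fe, eb1422f, f150acb}.
Common ancestors: {474716b, 68a1caa, 6cc6d20, a143ce2, cb6a330, eb1422f, f150acb}.
Among these, f150acb is not an ancestor of any other common ancestor — it is the merge base.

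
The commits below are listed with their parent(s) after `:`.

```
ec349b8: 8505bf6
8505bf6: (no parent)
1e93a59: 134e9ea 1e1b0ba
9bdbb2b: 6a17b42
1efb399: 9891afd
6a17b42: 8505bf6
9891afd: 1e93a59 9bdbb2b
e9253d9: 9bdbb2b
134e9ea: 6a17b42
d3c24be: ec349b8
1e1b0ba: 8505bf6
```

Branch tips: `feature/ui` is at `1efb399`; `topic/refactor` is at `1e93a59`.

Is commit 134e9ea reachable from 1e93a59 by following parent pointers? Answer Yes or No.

Ancestors of 1e93a59 (commits reachable by following parents): {134e9ea, 1e1b0ba, 1e93a59, 6a17b42, 8505bf6}.
134e9ea is in that set, so it is an ancestor of 1e93a59.

Yes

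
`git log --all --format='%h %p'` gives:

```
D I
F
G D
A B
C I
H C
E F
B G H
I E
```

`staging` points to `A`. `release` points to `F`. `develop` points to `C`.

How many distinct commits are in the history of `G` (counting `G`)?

Walking parent pointers from G: reachable set = {D, E, F, G, I}.
That is 5 commits.

5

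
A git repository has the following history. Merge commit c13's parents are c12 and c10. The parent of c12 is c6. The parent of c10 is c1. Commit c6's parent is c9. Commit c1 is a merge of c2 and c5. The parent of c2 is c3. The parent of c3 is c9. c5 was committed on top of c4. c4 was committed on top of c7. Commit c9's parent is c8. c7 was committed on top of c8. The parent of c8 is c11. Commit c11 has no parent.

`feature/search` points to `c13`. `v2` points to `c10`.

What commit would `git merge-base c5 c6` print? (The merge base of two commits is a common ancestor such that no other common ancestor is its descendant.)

c8

Ancestors of c5: {c11, c4, c5, c7, c8}.
Ancestors of c6: {c11, c6, c8, c9}.
Common ancestors: {c11, c8}.
Among these, c8 is not an ancestor of any other common ancestor — it is the merge base.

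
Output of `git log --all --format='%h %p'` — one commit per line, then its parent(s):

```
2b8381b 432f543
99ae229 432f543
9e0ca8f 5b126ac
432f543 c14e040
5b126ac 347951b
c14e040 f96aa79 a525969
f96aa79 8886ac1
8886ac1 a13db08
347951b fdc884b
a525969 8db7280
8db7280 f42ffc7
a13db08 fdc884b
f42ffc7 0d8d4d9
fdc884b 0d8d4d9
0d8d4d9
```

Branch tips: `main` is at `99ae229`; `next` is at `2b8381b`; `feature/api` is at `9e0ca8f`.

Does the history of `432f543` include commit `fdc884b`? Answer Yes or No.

Ancestors of 432f543 (commits reachable by following parents): {0d8d4d9, 432f543, 8886ac1, 8db7280, a13db08, a525969, c14e040, f42ffc7, f96aa79, fdc884b}.
fdc884b is in that set, so it is an ancestor of 432f543.

Yes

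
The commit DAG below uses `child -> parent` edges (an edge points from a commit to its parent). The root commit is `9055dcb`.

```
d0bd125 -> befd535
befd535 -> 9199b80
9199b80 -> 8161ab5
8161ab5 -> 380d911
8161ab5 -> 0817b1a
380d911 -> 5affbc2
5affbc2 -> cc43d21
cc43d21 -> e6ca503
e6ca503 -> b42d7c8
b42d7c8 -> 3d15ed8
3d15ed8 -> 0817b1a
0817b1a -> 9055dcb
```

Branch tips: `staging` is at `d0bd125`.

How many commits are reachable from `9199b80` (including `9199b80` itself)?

10

Walking parent pointers from 9199b80: reachable set = {0817b1a, 380d911, 3d15ed8, 5affbc2, 8161ab5, 9055dcb, 9199b80, b42d7c8, cc43d21, e6ca503}.
That is 10 commits.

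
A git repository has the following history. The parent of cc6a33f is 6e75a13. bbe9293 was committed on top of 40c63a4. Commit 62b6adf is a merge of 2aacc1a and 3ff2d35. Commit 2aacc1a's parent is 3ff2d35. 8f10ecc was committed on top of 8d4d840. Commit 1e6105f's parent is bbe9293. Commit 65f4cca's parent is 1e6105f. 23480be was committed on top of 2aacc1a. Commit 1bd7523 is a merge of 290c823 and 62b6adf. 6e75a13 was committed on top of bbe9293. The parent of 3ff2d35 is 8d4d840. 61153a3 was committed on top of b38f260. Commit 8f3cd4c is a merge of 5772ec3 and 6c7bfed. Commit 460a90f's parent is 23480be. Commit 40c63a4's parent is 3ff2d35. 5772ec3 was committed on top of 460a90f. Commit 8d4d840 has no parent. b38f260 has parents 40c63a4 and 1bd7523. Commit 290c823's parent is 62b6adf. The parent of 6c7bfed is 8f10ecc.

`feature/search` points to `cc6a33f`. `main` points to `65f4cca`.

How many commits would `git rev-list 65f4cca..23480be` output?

2

Reachable from 23480be: {23480be, 2aacc1a, 3ff2d35, 8d4d840}.
Reachable from 65f4cca: {1e6105f, 3ff2d35, 40c63a4, 65f4cca, 8d4d840, bbe9293}.
In 23480be's history but not 65f4cca's: {23480be, 2aacc1a} — 2 commits.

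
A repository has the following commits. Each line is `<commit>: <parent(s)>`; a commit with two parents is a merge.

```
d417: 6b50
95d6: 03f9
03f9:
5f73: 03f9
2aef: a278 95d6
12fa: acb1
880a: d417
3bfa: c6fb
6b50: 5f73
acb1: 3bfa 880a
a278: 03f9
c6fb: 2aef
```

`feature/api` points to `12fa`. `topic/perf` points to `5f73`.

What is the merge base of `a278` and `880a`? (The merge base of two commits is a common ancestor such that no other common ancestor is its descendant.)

Ancestors of a278: {03f9, a278}.
Ancestors of 880a: {03f9, 5f73, 6b50, 880a, d417}.
Common ancestors: {03f9}.
The only common ancestor is 03f9, so it is the merge base.

03f9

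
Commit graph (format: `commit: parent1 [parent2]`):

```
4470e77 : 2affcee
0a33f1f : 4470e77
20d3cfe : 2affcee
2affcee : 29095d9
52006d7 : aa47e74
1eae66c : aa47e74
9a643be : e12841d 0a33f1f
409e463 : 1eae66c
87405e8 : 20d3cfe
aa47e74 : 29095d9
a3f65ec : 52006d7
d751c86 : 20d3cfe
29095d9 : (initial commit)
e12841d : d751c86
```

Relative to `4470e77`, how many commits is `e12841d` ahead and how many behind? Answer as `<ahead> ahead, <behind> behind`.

Reachable from e12841d: {20d3cfe, 29095d9, 2affcee, d751c86, e12841d}.
Reachable from 4470e77: {29095d9, 2affcee, 4470e77}.
Only in e12841d's history (ahead): {20d3cfe, d751c86, e12841d} — 3.
Only in 4470e77's history (behind): {4470e77} — 1.

3 ahead, 1 behind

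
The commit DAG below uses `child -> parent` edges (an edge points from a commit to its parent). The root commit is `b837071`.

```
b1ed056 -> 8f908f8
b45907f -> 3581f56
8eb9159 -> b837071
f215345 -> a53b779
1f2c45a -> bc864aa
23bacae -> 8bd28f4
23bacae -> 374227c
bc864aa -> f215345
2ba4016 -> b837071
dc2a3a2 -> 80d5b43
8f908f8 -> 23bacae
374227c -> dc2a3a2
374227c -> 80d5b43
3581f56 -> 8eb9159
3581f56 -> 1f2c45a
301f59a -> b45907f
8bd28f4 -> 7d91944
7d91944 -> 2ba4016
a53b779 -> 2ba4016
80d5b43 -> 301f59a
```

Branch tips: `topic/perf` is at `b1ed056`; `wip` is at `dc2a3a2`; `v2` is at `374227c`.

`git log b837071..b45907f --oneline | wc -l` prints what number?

8

Reachable from b45907f: {1f2c45a, 2ba4016, 3581f56, 8eb9159, a53b779, b45907f, b837071, bc864aa, f215345}.
Reachable from b837071: {b837071}.
In b45907f's history but not b837071's: {1f2c45a, 2ba4016, 3581f56, 8eb9159, a53b779, b45907f, bc864aa, f215345} — 8 commits.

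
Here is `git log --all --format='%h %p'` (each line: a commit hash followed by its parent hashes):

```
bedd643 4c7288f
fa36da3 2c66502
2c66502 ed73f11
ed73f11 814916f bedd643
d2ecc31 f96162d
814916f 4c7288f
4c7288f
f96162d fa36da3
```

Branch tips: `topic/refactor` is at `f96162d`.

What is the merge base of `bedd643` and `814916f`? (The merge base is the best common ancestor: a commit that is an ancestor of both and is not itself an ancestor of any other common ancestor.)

Ancestors of bedd643: {4c7288f, bedd643}.
Ancestors of 814916f: {4c7288f, 814916f}.
Common ancestors: {4c7288f}.
The only common ancestor is 4c7288f, so it is the merge base.

4c7288f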